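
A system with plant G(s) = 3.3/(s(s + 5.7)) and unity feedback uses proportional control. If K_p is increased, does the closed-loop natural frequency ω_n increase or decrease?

increase

ω_n = √(3.3·K_p), which grows with K_p.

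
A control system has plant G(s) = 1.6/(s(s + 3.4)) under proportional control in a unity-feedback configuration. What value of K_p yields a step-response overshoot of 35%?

K_p = 18

From %OS = 100·exp(−πζ/√(1−ζ²)) = 35%, ζ = −ln(0.35)/√(π²+ln²(0.35)) = 0.3169.
Characteristic equation s² + 3.4s + 1.6K_p = 0 gives ζ = 3.4/(2√(1.6K_p)).
Setting ζ = 0.3169: √(1.6K_p) = 3.4/(2·0.3169) = 5.364, so K_p = 28.77/1.6 = 18.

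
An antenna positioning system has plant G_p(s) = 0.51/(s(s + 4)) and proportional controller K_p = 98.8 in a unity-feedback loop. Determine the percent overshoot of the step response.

Closed-loop characteristic equation: s² + 4s + 50.39 = 0, so ω_n = 7.098 rad/s and ζ = 4/(2·7.098) = 0.2818.
%OS = 100·exp(−πζ/√(1−ζ²)) = 100·exp(−π·0.2818/√0.9206) = 39.8%.

39.8%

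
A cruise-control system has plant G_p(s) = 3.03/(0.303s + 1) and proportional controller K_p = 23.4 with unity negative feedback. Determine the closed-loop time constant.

τ = 0.00421 s

Closed loop: T(s) = K_p·G_p/(1+K_p·G_p) = 70.9/(0.303s + 1 + 70.9), with pole at s = −(1 + 70.9)/0.303 = −237.3.
Closed-loop time constant τ = 1/237.3 = 0.00421 s.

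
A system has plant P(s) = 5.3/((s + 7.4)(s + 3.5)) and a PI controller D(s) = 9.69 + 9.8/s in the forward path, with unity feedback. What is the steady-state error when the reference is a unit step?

0

The open loop D(s)P(s) has a pole at the origin (type 1), so the static position error constant is infinite and e_ss = 1/(1+∞) = 0.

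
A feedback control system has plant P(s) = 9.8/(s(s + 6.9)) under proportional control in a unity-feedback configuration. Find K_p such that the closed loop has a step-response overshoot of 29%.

From %OS = 100·exp(−πζ/√(1−ζ²)) = 29%, ζ = −ln(0.29)/√(π²+ln²(0.29)) = 0.3666.
Characteristic equation s² + 6.9s + 9.8K_p = 0 gives ζ = 6.9/(2√(9.8K_p)).
Setting ζ = 0.3666: √(9.8K_p) = 6.9/(2·0.3666) = 9.411, so K_p = 88.57/9.8 = 9.04.

K_p = 9.04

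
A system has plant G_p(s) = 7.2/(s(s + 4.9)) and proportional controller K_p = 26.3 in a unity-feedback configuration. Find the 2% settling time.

T_s ≈ 1.63 s

Closed-loop characteristic equation: s² + 4.9s + 189.4 = 0, so ω_n = 13.76 rad/s and ζ = 4.9/(2·13.76) = 0.178.
2% settling time T_s ≈ 4/(ζω_n) = 4/2.45 = 1.63 s.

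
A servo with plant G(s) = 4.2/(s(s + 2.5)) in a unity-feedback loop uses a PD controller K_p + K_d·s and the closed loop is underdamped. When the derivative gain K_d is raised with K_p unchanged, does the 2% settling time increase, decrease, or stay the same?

decrease

Characteristic equation s² + (2.5 + 4.2K_d)s + 4.2K_p = 0: raising K_d increases ζω_n = (2.5+4.2K_d)/2 while the loop stays underdamped, so T_s ≈ 4/(ζω_n) decreases.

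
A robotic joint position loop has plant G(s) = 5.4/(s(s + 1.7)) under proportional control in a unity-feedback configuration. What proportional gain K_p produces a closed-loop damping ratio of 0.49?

Closed-loop characteristic equation: s² + 1.7s + K_p·5.4 = 0.
So ω_n = √(5.4K_p) and 2ζω_n = 1.7, giving ζ = 1.7/(2√(5.4K_p)).
Setting ζ = 0.49: √(5.4K_p) = 1.7/(2·0.49) = 1.735, so K_p = 3.009/5.4 = 0.557.

K_p = 0.557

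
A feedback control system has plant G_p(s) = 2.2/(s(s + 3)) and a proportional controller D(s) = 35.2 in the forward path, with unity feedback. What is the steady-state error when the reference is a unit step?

0

The open loop D(s)G_p(s) has a pole at the origin (type 1), so the static position error constant is infinite and e_ss = 1/(1+∞) = 0.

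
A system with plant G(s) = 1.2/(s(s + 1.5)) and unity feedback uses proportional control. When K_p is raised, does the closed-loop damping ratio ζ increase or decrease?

ζ = 1.5/(2√(1.2K_p)); increasing K_p raises the denominator, so ζ falls.

decrease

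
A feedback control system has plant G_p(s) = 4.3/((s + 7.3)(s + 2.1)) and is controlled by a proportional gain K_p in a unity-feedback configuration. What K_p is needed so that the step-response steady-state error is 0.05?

Steady-state error for a unit step on this type-0 loop is 1/(1 + K_p·G_p(0)).
G_p(0) = 0.2805. Require 1/(1 + K_p·0.2805) = 0.05, so 1 + 0.2805·K_p = 20.
K_p = (20 − 1)/0.2805 = 67.7.

K_p = 67.7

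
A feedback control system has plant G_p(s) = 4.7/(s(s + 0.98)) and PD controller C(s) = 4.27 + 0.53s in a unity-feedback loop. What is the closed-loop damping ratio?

Forward path: (4.27 + 0.53s)·4.7/(s(s+0.98)). The closed-loop characteristic equation is s² + (0.98 + 4.7·0.53)s + 4.7·4.27 = 0.
That is s² + 3.471s + 20.07 = 0, so ω_n = 4.48 rad/s and ζ = 3.471/(2·4.48) = 0.3874.

ζ = 0.387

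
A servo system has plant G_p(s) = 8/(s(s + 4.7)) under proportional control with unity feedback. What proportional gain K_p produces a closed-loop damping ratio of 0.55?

Closed-loop characteristic equation: s² + 4.7s + K_p·8 = 0.
So ω_n = √(8K_p) and 2ζω_n = 4.7, giving ζ = 4.7/(2√(8K_p)).
Setting ζ = 0.55: √(8K_p) = 4.7/(2·0.55) = 4.273, so K_p = 18.26/8 = 2.28.

K_p = 2.28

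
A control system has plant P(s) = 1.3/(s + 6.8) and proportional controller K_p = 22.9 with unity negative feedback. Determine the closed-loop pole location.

s = -36.57

Closed-loop transfer function: T(s) = K_p·P(s)/(1 + K_p·P(s)) = 29.77/(s + 6.8 + 29.77) = 29.77/(s + 36.57).
The closed-loop pole is at s = −36.57.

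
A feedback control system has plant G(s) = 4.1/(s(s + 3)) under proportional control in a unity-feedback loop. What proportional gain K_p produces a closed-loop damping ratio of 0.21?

Closed-loop characteristic equation: s² + 3s + K_p·4.1 = 0.
So ω_n = √(4.1K_p) and 2ζω_n = 3, giving ζ = 3/(2√(4.1K_p)).
Setting ζ = 0.21: √(4.1K_p) = 3/(2·0.21) = 7.143, so K_p = 51.02/4.1 = 12.4.

K_p = 12.4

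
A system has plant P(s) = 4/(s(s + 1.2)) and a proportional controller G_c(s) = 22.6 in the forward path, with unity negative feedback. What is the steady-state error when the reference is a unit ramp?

The loop has one pole at the origin (type 1). Velocity error constant K_v = lim_{s→0} s·G_c(s)P(s) = 22.6·4/1.2 = 75.33.
Steady-state error to a unit ramp: e_ss = 1/K_v = 0.0133.

0.0133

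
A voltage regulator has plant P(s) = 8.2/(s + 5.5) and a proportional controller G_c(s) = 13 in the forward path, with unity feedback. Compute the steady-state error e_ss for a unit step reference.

The loop is type 0. Static position error constant K_pos = G_c(0)·P(0) = 13·1.491 = 19.38.
Steady-state error to a unit step: e_ss = 1/(1+K_pos) = 1/20.38 = 0.0491.

0.0491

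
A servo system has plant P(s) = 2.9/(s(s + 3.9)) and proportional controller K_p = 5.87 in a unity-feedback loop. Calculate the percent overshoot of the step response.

18.5%

The closed-loop denominator s² + 3.9s + 17.02 gives ω_n = √17.02 = 4.126 and ζ = 3.9/(2ω_n) = 0.4726.
%OS = 100·exp(−πζ/√(1−ζ²)) = 100·exp(−π·0.4726/√0.7766) = 18.5%.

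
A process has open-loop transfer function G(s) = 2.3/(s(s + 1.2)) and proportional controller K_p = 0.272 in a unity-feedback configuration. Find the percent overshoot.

2.58%

From 1 + K_pG(s) = 0: s² + 1.2s + 0.6256 = 0 ⇒ ω_n = 0.7909, ζ = 0.7586.
%OS = 100·exp(−πζ/√(1−ζ²)) = 100·exp(−π·0.7586/√0.4246) = 2.58%.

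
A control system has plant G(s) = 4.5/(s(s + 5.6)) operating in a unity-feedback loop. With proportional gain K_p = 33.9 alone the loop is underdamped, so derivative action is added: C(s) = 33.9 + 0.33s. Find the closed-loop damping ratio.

Forward path: (33.9 + 0.33s)·4.5/(s(s+5.6)). The closed-loop characteristic equation is s² + (5.6 + 4.5·0.33)s + 4.5·33.9 = 0.
That is s² + 7.085s + 152.5 = 0, so ω_n = 12.35 rad/s and ζ = 7.085/(2·12.35) = 0.2868.

ζ = 0.287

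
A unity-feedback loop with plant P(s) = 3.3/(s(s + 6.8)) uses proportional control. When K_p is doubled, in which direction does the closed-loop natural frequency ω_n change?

ω_n = √(3.3·K_p), which grows with K_p.

increase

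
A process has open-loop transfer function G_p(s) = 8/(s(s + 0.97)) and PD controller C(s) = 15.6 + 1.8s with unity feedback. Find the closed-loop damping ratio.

Forward path: (15.6 + 1.8s)·8/(s(s+0.97)). The closed-loop characteristic equation is s² + (0.97 + 8·1.8)s + 8·15.6 = 0.
That is s² + 15.37s + 124.8 = 0, so ω_n = 11.17 rad/s and ζ = 15.37/(2·11.17) = 0.6879.

ζ = 0.688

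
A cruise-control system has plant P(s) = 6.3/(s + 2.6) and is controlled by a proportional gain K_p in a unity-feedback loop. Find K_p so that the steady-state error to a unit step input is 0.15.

For a type-0 loop with proportional control, e_ss = 1/(1 + K_p·P(0)).
P(0) = 2.423. Require 1/(1 + K_p·2.423) = 0.15, so 1 + 2.423·K_p = 6.667.
K_p = (6.667 − 1)/2.423 = 2.34.

K_p = 2.34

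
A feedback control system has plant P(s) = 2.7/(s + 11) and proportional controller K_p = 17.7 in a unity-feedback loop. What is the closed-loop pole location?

Closed-loop transfer function: T(s) = K_p·P(s)/(1 + K_p·P(s)) = 47.79/(s + 11 + 47.79) = 47.79/(s + 58.79).
The closed-loop pole is at s = −58.79.

s = -58.79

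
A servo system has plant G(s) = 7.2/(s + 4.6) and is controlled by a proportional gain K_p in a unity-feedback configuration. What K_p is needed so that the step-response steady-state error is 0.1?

The loop is type 0, so e_ss(step) = 1/(1 + K_pos) with K_pos = K_p·G(0).
G(0) = 1.565. Require 1/(1 + K_p·1.565) = 0.1, so 1 + 1.565·K_p = 10.
K_p = (10 − 1)/1.565 = 5.75.

K_p = 5.75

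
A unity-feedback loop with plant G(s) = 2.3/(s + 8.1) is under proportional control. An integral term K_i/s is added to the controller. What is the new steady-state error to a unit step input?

The integrator makes K_pos = lim_{s→0} C(s)G(s) infinite, so e_ss = 1/(1+K_pos) = 0.

0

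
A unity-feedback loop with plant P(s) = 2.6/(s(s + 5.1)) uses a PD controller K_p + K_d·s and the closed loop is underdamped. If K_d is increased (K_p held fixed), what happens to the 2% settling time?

decrease

Characteristic equation s² + (5.1 + 2.6K_d)s + 2.6K_p = 0: raising K_d increases ζω_n = (5.1+2.6K_d)/2 while the loop stays underdamped, so T_s ≈ 4/(ζω_n) decreases.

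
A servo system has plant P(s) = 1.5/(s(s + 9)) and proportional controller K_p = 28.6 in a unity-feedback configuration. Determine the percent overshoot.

Closed-loop characteristic equation: s² + 9s + 42.9 = 0, so ω_n = 6.55 rad/s and ζ = 9/(2·6.55) = 0.687.
%OS = 100·exp(−πζ/√(1−ζ²)) = 100·exp(−π·0.687/√0.528) = 5.13%.

5.13%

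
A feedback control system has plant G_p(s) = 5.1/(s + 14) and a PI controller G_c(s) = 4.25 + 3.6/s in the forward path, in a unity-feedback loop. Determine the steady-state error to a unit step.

0

The open loop G_c(s)G_p(s) has a pole at the origin (type 1), so the static position error constant is infinite and e_ss = 1/(1+∞) = 0.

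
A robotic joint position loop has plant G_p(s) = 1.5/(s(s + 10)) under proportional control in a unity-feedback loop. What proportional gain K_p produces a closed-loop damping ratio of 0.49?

K_p = 69.4

Closed-loop characteristic equation: s² + 10s + K_p·1.5 = 0.
So ω_n = √(1.5K_p) and 2ζω_n = 10, giving ζ = 10/(2√(1.5K_p)).
Setting ζ = 0.49: √(1.5K_p) = 10/(2·0.49) = 10.2, so K_p = 104.1/1.5 = 69.4.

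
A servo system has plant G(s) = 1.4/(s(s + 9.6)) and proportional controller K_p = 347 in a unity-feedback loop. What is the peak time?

T_p = 0.146 s

Closed-loop characteristic equation: s² + 9.6s + 485.8 = 0, so ω_n = 22.04 rad/s and ζ = 9.6/(2·22.04) = 0.2178.
Damped frequency ω_d = ω_n√(1−ζ²) = 21.51 rad/s, so peak time T_p = π/ω_d = 0.146 s.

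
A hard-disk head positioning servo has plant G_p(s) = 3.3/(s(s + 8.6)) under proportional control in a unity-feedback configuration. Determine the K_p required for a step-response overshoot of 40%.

From %OS = 100·exp(−πζ/√(1−ζ²)) = 40%, ζ = −ln(0.4)/√(π²+ln²(0.4)) = 0.28.
Characteristic equation s² + 8.6s + 3.3K_p = 0 gives ζ = 8.6/(2√(3.3K_p)).
Setting ζ = 0.28: √(3.3K_p) = 8.6/(2·0.28) = 15.36, so K_p = 235.8/3.3 = 71.5.

K_p = 71.5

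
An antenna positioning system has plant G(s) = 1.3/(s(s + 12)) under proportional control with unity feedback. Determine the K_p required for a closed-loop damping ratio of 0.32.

Closed-loop characteristic equation: s² + 12s + K_p·1.3 = 0.
So ω_n = √(1.3K_p) and 2ζω_n = 12, giving ζ = 12/(2√(1.3K_p)).
Setting ζ = 0.32: √(1.3K_p) = 12/(2·0.32) = 18.75, so K_p = 351.6/1.3 = 270.

K_p = 270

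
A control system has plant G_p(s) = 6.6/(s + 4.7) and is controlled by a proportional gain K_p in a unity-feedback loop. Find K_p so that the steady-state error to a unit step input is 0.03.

For a type-0 loop with proportional control, e_ss = 1/(1 + K_p·G_p(0)).
G_p(0) = 1.404. Require 1/(1 + K_p·1.404) = 0.03, so 1 + 1.404·K_p = 33.33.
K_p = (33.33 − 1)/1.404 = 23.

K_p = 23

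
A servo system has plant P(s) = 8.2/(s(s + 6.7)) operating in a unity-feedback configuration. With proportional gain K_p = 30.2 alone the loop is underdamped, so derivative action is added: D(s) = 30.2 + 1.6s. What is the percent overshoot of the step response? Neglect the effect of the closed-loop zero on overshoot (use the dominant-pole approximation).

Forward path: (30.2 + 1.6s)·8.2/(s(s+6.7)). The closed-loop characteristic equation is s² + (6.7 + 8.2·1.6)s + 8.2·30.2 = 0.
That is s² + 19.82s + 247.6 = 0, so ω_n = 15.74 rad/s and ζ = 19.82/(2·15.74) = 0.6297.
%OS = 100·exp(−πζ/√(1−ζ²)) = 7.83%.

7.83%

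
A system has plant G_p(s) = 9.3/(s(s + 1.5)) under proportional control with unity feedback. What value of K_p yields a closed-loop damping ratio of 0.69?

Closed-loop characteristic equation: s² + 1.5s + K_p·9.3 = 0.
So ω_n = √(9.3K_p) and 2ζω_n = 1.5, giving ζ = 1.5/(2√(9.3K_p)).
Setting ζ = 0.69: √(9.3K_p) = 1.5/(2·0.69) = 1.087, so K_p = 1.181/9.3 = 0.127.

K_p = 0.127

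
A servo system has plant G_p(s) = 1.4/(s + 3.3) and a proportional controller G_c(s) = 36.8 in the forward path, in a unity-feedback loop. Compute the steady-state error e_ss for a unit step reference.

0.0602

The loop is type 0. Static position error constant K_pos = G_c(0)·G_p(0) = 36.8·0.4242 = 15.61.
Steady-state error to a unit step: e_ss = 1/(1+K_pos) = 1/16.61 = 0.0602.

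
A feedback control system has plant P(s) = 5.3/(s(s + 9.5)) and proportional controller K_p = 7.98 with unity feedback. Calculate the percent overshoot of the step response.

Closed-loop characteristic equation: s² + 9.5s + 42.29 = 0, so ω_n = 6.503 rad/s and ζ = 9.5/(2·6.503) = 0.7304.
%OS = 100·exp(−πζ/√(1−ζ²)) = 100·exp(−π·0.7304/√0.4665) = 3.48%.

3.48%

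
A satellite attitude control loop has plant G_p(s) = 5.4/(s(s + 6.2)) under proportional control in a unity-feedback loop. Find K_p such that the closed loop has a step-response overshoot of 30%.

From %OS = 100·exp(−πζ/√(1−ζ²)) = 30%, ζ = −ln(0.3)/√(π²+ln²(0.3)) = 0.3579.
Characteristic equation s² + 6.2s + 5.4K_p = 0 gives ζ = 6.2/(2√(5.4K_p)).
Setting ζ = 0.3579: √(5.4K_p) = 6.2/(2·0.3579) = 8.663, so K_p = 75.04/5.4 = 13.9.

K_p = 13.9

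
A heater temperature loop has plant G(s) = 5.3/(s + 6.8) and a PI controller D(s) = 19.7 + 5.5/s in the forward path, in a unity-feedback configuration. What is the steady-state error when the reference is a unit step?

0

The open loop D(s)G(s) has a pole at the origin (type 1), so the static position error constant is infinite and e_ss = 1/(1+∞) = 0.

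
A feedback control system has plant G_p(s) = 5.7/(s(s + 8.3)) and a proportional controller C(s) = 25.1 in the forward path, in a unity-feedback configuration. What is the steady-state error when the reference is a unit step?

0

The open loop C(s)G_p(s) has a pole at the origin (type 1), so the static position error constant is infinite and e_ss = 1/(1+∞) = 0.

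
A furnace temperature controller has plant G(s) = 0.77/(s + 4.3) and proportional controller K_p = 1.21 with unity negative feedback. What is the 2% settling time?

T_s ≈ 0.765 s

Closed-loop transfer function: T(s) = K_p·G(s)/(1 + K_p·G(s)) = 0.9317/(s + 4.3 + 0.9317) = 0.9317/(s + 5.232).
Time constant τ = 1/5.232 = 0.1911 s, so the 2% settling time is about 4τ = 0.765 s.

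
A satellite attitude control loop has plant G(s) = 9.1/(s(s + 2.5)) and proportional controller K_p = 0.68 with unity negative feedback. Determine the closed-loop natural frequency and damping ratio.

ω_n = 2.49 rad/s, ζ = 0.502

With unity feedback the closed-loop characteristic equation is s² + 2.5s + 0.68·9.1 = s² + 2.5s + 6.188 = 0.
Matching s² + 2ζω_n s + ω_n²: ω_n = √6.188 = 2.488 rad/s and 2ζω_n = 2.5, so ζ = 2.5/(2·2.488) = 0.502.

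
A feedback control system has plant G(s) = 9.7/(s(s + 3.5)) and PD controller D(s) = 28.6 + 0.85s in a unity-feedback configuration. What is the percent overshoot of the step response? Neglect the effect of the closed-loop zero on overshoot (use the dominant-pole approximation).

Forward path: (28.6 + 0.85s)·9.7/(s(s+3.5)). The closed-loop characteristic equation is s² + (3.5 + 9.7·0.85)s + 9.7·28.6 = 0.
That is s² + 11.74s + 277.4 = 0, so ω_n = 16.66 rad/s and ζ = 11.74/(2·16.66) = 0.3526.
%OS = 100·exp(−πζ/√(1−ζ²)) = 30.6%.

30.6%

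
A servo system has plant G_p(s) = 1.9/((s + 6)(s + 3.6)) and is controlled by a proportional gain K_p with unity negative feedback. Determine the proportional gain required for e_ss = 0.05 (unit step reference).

The loop is type 0, so e_ss(step) = 1/(1 + K_pos) with K_pos = K_p·G_p(0).
G_p(0) = 0.08796. Require 1/(1 + K_p·0.08796) = 0.05, so 1 + 0.08796·K_p = 20.
K_p = (20 − 1)/0.08796 = 216.

K_p = 216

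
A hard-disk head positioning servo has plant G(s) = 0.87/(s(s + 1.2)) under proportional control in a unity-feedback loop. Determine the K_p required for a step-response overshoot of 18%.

From %OS = 100·exp(−πζ/√(1−ζ²)) = 18%, ζ = −ln(0.18)/√(π²+ln²(0.18)) = 0.4791.
Characteristic equation s² + 1.2s + 0.87K_p = 0 gives ζ = 1.2/(2√(0.87K_p)).
Setting ζ = 0.4791: √(0.87K_p) = 1.2/(2·0.4791) = 1.252, so K_p = 1.568/0.87 = 1.8.

K_p = 1.8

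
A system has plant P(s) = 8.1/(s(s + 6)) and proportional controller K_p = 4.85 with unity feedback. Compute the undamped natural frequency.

With unity feedback the closed-loop characteristic equation is s² + 6s + 4.85·8.1 = s² + 6s + 39.28 = 0.
So ω_n² = 39.28 ⇒ ω_n = 6.268 rad/s, and ζ = 6/(2ω_n) = 0.479.

ω_n = 6.27 rad/s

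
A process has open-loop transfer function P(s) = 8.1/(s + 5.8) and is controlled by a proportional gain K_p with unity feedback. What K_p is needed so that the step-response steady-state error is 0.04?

Steady-state error for a unit step on this type-0 loop is 1/(1 + K_p·P(0)).
P(0) = 1.397. Require 1/(1 + K_p·1.397) = 0.04, so 1 + 1.397·K_p = 25.
K_p = (25 − 1)/1.397 = 17.2.

K_p = 17.2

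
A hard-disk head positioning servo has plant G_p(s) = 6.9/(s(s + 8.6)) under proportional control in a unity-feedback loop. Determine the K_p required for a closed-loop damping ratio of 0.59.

Closed-loop characteristic equation: s² + 8.6s + K_p·6.9 = 0.
So ω_n = √(6.9K_p) and 2ζω_n = 8.6, giving ζ = 8.6/(2√(6.9K_p)).
Setting ζ = 0.59: √(6.9K_p) = 8.6/(2·0.59) = 7.288, so K_p = 53.12/6.9 = 7.7.

K_p = 7.7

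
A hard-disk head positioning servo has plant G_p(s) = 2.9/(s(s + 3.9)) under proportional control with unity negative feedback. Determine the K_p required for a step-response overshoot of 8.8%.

K_p = 3.5

From %OS = 100·exp(−πζ/√(1−ζ²)) = 8.8%, ζ = −ln(0.088)/√(π²+ln²(0.088)) = 0.6119.
Characteristic equation s² + 3.9s + 2.9K_p = 0 gives ζ = 3.9/(2√(2.9K_p)).
Setting ζ = 0.6119: √(2.9K_p) = 3.9/(2·0.6119) = 3.187, so K_p = 10.16/2.9 = 3.5.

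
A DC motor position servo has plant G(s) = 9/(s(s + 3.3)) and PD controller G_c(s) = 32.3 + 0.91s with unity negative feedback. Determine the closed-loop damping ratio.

ζ = 0.337

Forward path: (32.3 + 0.91s)·9/(s(s+3.3)). The closed-loop characteristic equation is s² + (3.3 + 9·0.91)s + 9·32.3 = 0.
That is s² + 11.49s + 290.7 = 0, so ω_n = 17.05 rad/s and ζ = 11.49/(2·17.05) = 0.337.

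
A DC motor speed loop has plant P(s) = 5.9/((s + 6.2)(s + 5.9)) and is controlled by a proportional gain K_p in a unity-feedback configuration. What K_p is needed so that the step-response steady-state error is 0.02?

K_p = 304

The loop is type 0, so e_ss(step) = 1/(1 + K_pos) with K_pos = K_p·P(0).
P(0) = 0.1613. Require 1/(1 + K_p·0.1613) = 0.02, so 1 + 0.1613·K_p = 50.
K_p = (50 − 1)/0.1613 = 304.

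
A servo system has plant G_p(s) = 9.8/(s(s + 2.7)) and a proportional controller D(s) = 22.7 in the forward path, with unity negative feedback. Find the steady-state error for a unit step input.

The open loop D(s)G_p(s) has a pole at the origin (type 1), so the static position error constant is infinite and e_ss = 1/(1+∞) = 0.

0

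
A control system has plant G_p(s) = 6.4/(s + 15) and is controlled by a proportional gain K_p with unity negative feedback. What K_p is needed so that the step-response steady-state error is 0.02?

For a type-0 loop with proportional control, e_ss = 1/(1 + K_p·G_p(0)).
G_p(0) = 0.4267. Require 1/(1 + K_p·0.4267) = 0.02, so 1 + 0.4267·K_p = 50.
K_p = (50 − 1)/0.4267 = 115.

K_p = 115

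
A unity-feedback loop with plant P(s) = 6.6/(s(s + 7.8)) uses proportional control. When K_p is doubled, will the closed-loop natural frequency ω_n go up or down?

increase

ω_n = √(6.6·K_p), which grows with K_p.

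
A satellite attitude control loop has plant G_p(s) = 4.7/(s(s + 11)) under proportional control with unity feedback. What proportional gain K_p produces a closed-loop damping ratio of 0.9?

Closed-loop characteristic equation: s² + 11s + K_p·4.7 = 0.
So ω_n = √(4.7K_p) and 2ζω_n = 11, giving ζ = 11/(2√(4.7K_p)).
Setting ζ = 0.9: √(4.7K_p) = 11/(2·0.9) = 6.111, so K_p = 37.35/4.7 = 7.95.

K_p = 7.95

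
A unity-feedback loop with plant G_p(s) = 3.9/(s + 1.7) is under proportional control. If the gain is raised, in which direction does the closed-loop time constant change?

decrease

The closed-loop bandwidth 1.7+K_p·3.9 grows with K_p, so τ shrinks.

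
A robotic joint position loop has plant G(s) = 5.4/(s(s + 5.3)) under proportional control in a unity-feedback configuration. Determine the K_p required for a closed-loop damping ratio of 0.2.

K_p = 32.5

Closed-loop characteristic equation: s² + 5.3s + K_p·5.4 = 0.
So ω_n = √(5.4K_p) and 2ζω_n = 5.3, giving ζ = 5.3/(2√(5.4K_p)).
Setting ζ = 0.2: √(5.4K_p) = 5.3/(2·0.2) = 13.25, so K_p = 175.6/5.4 = 32.5.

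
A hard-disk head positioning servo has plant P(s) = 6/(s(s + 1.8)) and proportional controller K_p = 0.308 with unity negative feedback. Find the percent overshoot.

6.23%

From 1 + K_pP(s) = 0: s² + 1.8s + 1.848 = 0 ⇒ ω_n = 1.359, ζ = 0.6621.
%OS = 100·exp(−πζ/√(1−ζ²)) = 100·exp(−π·0.6621/√0.5617) = 6.23%.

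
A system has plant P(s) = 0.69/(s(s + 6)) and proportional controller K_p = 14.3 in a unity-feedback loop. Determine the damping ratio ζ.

ζ = 0.955

With unity feedback the closed-loop characteristic equation is s² + 6s + 14.3·0.69 = s² + 6s + 9.867 = 0.
Matching s² + 2ζω_n s + ω_n²: ω_n = √9.867 = 3.141 rad/s and 2ζω_n = 6, so ζ = 6/(2·3.141) = 0.955.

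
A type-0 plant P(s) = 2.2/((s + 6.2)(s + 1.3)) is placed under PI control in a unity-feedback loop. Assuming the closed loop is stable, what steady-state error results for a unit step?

The PI controller's integrator makes the forward path type 1, so e_ss to a step is zero.

0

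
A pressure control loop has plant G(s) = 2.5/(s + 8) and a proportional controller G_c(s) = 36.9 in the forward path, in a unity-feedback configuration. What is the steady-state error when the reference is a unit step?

0.0798

The loop is type 0. Static position error constant K_pos = G_c(0)·G(0) = 36.9·0.3125 = 11.53.
Steady-state error to a unit step: e_ss = 1/(1+K_pos) = 1/12.53 = 0.0798.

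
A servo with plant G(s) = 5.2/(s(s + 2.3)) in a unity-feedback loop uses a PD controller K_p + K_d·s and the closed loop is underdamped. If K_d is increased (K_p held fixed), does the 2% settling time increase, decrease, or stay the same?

Characteristic equation s² + (2.3 + 5.2K_d)s + 5.2K_p = 0: raising K_d increases ζω_n = (2.3+5.2K_d)/2 while the loop stays underdamped, so T_s ≈ 4/(ζω_n) decreases.

decrease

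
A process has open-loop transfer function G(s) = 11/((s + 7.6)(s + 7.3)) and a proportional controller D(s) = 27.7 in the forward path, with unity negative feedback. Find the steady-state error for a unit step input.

0.154

The loop is type 0. Static position error constant K_pos = D(0)·G(0) = 27.7·0.1983 = 5.492.
Steady-state error to a unit step: e_ss = 1/(1+K_pos) = 1/6.492 = 0.154.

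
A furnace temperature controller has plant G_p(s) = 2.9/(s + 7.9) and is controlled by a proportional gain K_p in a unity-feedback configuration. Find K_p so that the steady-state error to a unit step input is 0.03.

For a type-0 loop with proportional control, e_ss = 1/(1 + K_p·G_p(0)).
G_p(0) = 0.3671. Require 1/(1 + K_p·0.3671) = 0.03, so 1 + 0.3671·K_p = 33.33.
K_p = (33.33 − 1)/0.3671 = 88.1.

K_p = 88.1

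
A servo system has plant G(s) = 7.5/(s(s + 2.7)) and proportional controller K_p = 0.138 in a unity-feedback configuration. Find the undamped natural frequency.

ω_n = 1.02 rad/s

With unity feedback the closed-loop characteristic equation is s² + 2.7s + 0.138·7.5 = s² + 2.7s + 1.035 = 0.
Matching s² + 2ζω_n s + ω_n²: ω_n = √1.035 = 1.017 rad/s and 2ζω_n = 2.7, so ζ = 2.7/(2·1.017) = 1.33.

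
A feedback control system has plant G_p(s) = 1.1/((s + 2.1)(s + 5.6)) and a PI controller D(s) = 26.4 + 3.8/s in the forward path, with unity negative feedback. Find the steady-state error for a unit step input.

0

The open loop D(s)G_p(s) has a pole at the origin (type 1), so the static position error constant is infinite and e_ss = 1/(1+∞) = 0.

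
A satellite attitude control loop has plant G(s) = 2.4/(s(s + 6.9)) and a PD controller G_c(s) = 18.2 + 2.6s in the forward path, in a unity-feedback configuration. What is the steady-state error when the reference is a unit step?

The open loop G_c(s)G(s) has a pole at the origin (type 1), so the static position error constant is infinite and e_ss = 1/(1+∞) = 0.

0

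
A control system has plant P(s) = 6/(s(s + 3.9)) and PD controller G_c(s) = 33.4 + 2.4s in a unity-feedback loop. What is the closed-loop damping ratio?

Forward path: (33.4 + 2.4s)·6/(s(s+3.9)). The closed-loop characteristic equation is s² + (3.9 + 6·2.4)s + 6·33.4 = 0.
That is s² + 18.3s + 200.4 = 0, so ω_n = 14.16 rad/s and ζ = 18.3/(2·14.16) = 0.6464.

ζ = 0.646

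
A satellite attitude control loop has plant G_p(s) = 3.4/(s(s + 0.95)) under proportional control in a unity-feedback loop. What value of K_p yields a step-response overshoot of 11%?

K_p = 0.201

From %OS = 100·exp(−πζ/√(1−ζ²)) = 11%, ζ = −ln(0.11)/√(π²+ln²(0.11)) = 0.5749.
Characteristic equation s² + 0.95s + 3.4K_p = 0 gives ζ = 0.95/(2√(3.4K_p)).
Setting ζ = 0.5749: √(3.4K_p) = 0.95/(2·0.5749) = 0.8262, so K_p = 0.6827/3.4 = 0.201.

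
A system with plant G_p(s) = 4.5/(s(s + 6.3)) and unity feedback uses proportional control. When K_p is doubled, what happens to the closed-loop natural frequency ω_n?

increase

ω_n = √(4.5·K_p), which grows with K_p.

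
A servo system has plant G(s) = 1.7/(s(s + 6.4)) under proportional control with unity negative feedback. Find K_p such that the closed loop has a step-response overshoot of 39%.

K_p = 73.1

From %OS = 100·exp(−πζ/√(1−ζ²)) = 39%, ζ = −ln(0.39)/√(π²+ln²(0.39)) = 0.2871.
Characteristic equation s² + 6.4s + 1.7K_p = 0 gives ζ = 6.4/(2√(1.7K_p)).
Setting ζ = 0.2871: √(1.7K_p) = 6.4/(2·0.2871) = 11.15, so K_p = 124.2/1.7 = 73.1.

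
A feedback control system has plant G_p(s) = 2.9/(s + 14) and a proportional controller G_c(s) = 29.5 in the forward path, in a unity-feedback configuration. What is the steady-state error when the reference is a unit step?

0.141

The loop is type 0. Static position error constant K_pos = G_c(0)·G_p(0) = 29.5·0.2071 = 6.111.
Steady-state error to a unit step: e_ss = 1/(1+K_pos) = 1/7.111 = 0.141.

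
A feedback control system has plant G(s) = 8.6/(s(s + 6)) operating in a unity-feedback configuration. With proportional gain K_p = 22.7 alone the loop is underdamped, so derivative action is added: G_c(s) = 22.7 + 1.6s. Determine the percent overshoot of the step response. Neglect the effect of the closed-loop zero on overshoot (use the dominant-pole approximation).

4.32%

Forward path: (22.7 + 1.6s)·8.6/(s(s+6)). The closed-loop characteristic equation is s² + (6 + 8.6·1.6)s + 8.6·22.7 = 0.
That is s² + 19.76s + 195.2 = 0, so ω_n = 13.97 rad/s and ζ = 19.76/(2·13.97) = 0.7071.
%OS = 100·exp(−πζ/√(1−ζ²)) = 4.32%.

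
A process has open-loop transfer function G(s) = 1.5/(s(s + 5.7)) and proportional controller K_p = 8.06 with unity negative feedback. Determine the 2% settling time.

Closed-loop characteristic equation: s² + 5.7s + 12.09 = 0, so ω_n = 3.477 rad/s and ζ = 5.7/(2·3.477) = 0.8197.
2% settling time T_s ≈ 4/(ζω_n) = 4/2.85 = 1.4 s.

T_s ≈ 1.4 s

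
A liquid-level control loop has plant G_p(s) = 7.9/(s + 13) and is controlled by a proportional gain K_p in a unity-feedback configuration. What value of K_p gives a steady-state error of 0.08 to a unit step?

K_p = 18.9

The loop is type 0, so e_ss(step) = 1/(1 + K_pos) with K_pos = K_p·G_p(0).
G_p(0) = 0.6077. Require 1/(1 + K_p·0.6077) = 0.08, so 1 + 0.6077·K_p = 12.5.
K_p = (12.5 − 1)/0.6077 = 18.9.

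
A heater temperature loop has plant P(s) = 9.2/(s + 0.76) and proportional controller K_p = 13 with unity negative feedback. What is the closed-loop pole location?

Closed-loop transfer function: T(s) = K_p·P(s)/(1 + K_p·P(s)) = 119.6/(s + 0.76 + 119.6) = 119.6/(s + 120.4).
The closed-loop pole is at s = −120.4.

s = -120.4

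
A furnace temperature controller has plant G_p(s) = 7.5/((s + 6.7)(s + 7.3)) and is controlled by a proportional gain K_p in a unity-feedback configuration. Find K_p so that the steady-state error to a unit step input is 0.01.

K_p = 646

For a type-0 loop with proportional control, e_ss = 1/(1 + K_p·G_p(0)).
G_p(0) = 0.1533. Require 1/(1 + K_p·0.1533) = 0.01, so 1 + 0.1533·K_p = 100.
K_p = (100 − 1)/0.1533 = 646.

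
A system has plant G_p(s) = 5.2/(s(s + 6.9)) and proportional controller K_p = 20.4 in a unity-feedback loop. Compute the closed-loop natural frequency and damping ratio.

ω_n = 10.3 rad/s, ζ = 0.335

1 + K_p·G_p(s) = 0 gives s² + 6.9s + 106.1 = 0.
Matching s² + 2ζω_n s + ω_n²: ω_n = √106.1 = 10.3 rad/s and 2ζω_n = 6.9, so ζ = 6.9/(2·10.3) = 0.335.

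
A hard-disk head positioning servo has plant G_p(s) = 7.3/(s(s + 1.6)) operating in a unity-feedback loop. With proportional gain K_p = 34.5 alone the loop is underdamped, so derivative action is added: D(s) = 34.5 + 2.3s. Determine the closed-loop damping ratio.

ζ = 0.579

Forward path: (34.5 + 2.3s)·7.3/(s(s+1.6)). The closed-loop characteristic equation is s² + (1.6 + 7.3·2.3)s + 7.3·34.5 = 0.
That is s² + 18.39s + 251.8 = 0, so ω_n = 15.87 rad/s and ζ = 18.39/(2·15.87) = 0.5794.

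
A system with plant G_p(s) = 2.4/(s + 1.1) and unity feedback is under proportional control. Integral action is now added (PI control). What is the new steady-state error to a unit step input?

0

Adding integral action puts a pole at s = 0 in the forward path, raising the system type to 1; a type-1 loop has zero steady-state error to a step.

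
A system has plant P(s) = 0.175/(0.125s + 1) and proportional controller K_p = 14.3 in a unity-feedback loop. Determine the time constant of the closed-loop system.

τ = 0.0357 s

Closed loop: T(s) = K_p·P/(1+K_p·P) = 2.502/(0.125s + 1 + 2.502), with pole at s = −(1 + 2.502)/0.125 = −28.02.
Closed-loop time constant τ = 1/28.02 = 0.0357 s.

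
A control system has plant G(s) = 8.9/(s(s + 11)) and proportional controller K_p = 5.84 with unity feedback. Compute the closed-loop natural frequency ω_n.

ω_n = 7.21 rad/s

The closed-loop denominator is s(s+11) + 5.84·8.9 = s² + 11s + 51.98.
Matching s² + 2ζω_n s + ω_n²: ω_n = √51.98 = 7.209 rad/s and 2ζω_n = 11, so ζ = 11/(2·7.209) = 0.763.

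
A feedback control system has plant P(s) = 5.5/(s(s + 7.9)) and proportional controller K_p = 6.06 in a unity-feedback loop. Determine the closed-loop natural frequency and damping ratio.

The closed-loop denominator is s(s+7.9) + 6.06·5.5 = s² + 7.9s + 33.33.
So ω_n² = 33.33 ⇒ ω_n = 5.773 rad/s, and ζ = 7.9/(2ω_n) = 0.684.

ω_n = 5.77 rad/s, ζ = 0.684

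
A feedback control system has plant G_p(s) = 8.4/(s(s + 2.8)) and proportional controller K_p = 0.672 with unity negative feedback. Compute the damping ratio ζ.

ζ = 0.589

With unity feedback the closed-loop characteristic equation is s² + 2.8s + 0.672·8.4 = s² + 2.8s + 5.645 = 0.
So ω_n² = 5.645 ⇒ ω_n = 2.376 rad/s, and ζ = 2.8/(2ω_n) = 0.589.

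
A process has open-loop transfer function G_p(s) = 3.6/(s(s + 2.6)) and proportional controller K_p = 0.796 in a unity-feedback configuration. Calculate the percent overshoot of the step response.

Closed-loop characteristic equation: s² + 2.6s + 2.866 = 0, so ω_n = 1.693 rad/s and ζ = 2.6/(2·1.693) = 0.768.
%OS = 100·exp(−πζ/√(1−ζ²)) = 100·exp(−π·0.768/√0.4102) = 2.31%.

2.31%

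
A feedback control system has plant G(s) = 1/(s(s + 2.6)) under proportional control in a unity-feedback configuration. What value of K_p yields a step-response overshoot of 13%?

From %OS = 100·exp(−πζ/√(1−ζ²)) = 13%, ζ = −ln(0.13)/√(π²+ln²(0.13)) = 0.5446.
Characteristic equation s² + 2.6s + 1K_p = 0 gives ζ = 2.6/(2√(1K_p)).
Setting ζ = 0.5446: √(1K_p) = 2.6/(2·0.5446) = 2.387, so K_p = 5.697/1 = 5.7.

K_p = 5.7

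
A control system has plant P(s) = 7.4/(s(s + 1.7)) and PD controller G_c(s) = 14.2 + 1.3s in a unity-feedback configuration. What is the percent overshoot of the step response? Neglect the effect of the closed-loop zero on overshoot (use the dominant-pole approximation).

Forward path: (14.2 + 1.3s)·7.4/(s(s+1.7)). The closed-loop characteristic equation is s² + (1.7 + 7.4·1.3)s + 7.4·14.2 = 0.
That is s² + 11.32s + 105.1 = 0, so ω_n = 10.25 rad/s and ζ = 11.32/(2·10.25) = 0.5521.
%OS = 100·exp(−πζ/√(1−ζ²)) = 12.5%.

12.5%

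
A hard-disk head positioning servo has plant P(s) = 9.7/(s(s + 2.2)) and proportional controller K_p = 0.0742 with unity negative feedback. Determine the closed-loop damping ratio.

ζ = 1.3

With unity feedback the closed-loop characteristic equation is s² + 2.2s + 0.0742·9.7 = s² + 2.2s + 0.7197 = 0.
Matching s² + 2ζω_n s + ω_n²: ω_n = √0.7197 = 0.8484 rad/s and 2ζω_n = 2.2, so ζ = 2.2/(2·0.8484) = 1.3.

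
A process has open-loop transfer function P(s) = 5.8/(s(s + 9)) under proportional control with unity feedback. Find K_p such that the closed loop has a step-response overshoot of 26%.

From %OS = 100·exp(−πζ/√(1−ζ²)) = 26%, ζ = −ln(0.26)/√(π²+ln²(0.26)) = 0.3941.
Characteristic equation s² + 9s + 5.8K_p = 0 gives ζ = 9/(2√(5.8K_p)).
Setting ζ = 0.3941: √(5.8K_p) = 9/(2·0.3941) = 11.42, so K_p = 130.4/5.8 = 22.5.

K_p = 22.5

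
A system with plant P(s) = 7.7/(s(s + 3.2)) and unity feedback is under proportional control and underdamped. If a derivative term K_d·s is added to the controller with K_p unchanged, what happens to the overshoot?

The derivative term adds K·K_d to the s-coefficient of the characteristic equation, raising 2ζω_n while ω_n is unchanged; ζ increases, so overshoot decreases.

decrease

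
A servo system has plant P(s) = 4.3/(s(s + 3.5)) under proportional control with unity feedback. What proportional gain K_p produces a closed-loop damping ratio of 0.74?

Closed-loop characteristic equation: s² + 3.5s + K_p·4.3 = 0.
So ω_n = √(4.3K_p) and 2ζω_n = 3.5, giving ζ = 3.5/(2√(4.3K_p)).
Setting ζ = 0.74: √(4.3K_p) = 3.5/(2·0.74) = 2.365, so K_p = 5.593/4.3 = 1.3.

K_p = 1.3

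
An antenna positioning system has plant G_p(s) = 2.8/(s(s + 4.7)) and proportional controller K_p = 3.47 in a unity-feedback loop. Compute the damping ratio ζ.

1 + K_p·G_p(s) = 0 gives s² + 4.7s + 9.716 = 0.
Matching s² + 2ζω_n s + ω_n²: ω_n = √9.716 = 3.117 rad/s and 2ζω_n = 4.7, so ζ = 4.7/(2·3.117) = 0.754.

ζ = 0.754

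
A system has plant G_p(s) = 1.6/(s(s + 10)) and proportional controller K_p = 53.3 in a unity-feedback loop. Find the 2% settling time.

From 1 + K_pG_p(s) = 0: s² + 10s + 85.28 = 0 ⇒ ω_n = 9.235, ζ = 0.5414.
2% settling time T_s ≈ 4/(ζω_n) = 4/5 = 0.8 s.

T_s ≈ 0.8 s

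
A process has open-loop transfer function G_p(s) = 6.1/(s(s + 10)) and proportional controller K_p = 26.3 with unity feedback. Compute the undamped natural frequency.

ω_n = 12.7 rad/s

With unity feedback the closed-loop characteristic equation is s² + 10s + 26.3·6.1 = s² + 10s + 160.4 = 0.
Matching s² + 2ζω_n s + ω_n²: ω_n = √160.4 = 12.67 rad/s and 2ζω_n = 10, so ζ = 10/(2·12.67) = 0.395.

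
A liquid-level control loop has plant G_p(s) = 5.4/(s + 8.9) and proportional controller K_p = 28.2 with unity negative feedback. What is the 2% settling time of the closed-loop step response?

T_s ≈ 0.0248 s

Closed-loop transfer function: T(s) = K_p·G_p(s)/(1 + K_p·G_p(s)) = 152.3/(s + 8.9 + 152.3) = 152.3/(s + 161.2).
Time constant τ = 1/161.2 = 0.006204 s, so the 2% settling time is about 4τ = 0.0248 s.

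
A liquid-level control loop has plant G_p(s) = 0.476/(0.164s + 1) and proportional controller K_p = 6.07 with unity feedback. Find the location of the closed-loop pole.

Closed loop: T(s) = K_p·G_p/(1+K_p·G_p) = 2.889/(0.164s + 1 + 2.889), with pole at s = −(1 + 2.889)/0.164 = −23.72.

s = -23.72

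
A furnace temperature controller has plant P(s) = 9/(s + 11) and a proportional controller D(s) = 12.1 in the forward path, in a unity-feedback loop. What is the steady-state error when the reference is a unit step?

0.0917

The loop is type 0. Static position error constant K_pos = D(0)·P(0) = 12.1·0.8182 = 9.9.
Steady-state error to a unit step: e_ss = 1/(1+K_pos) = 1/10.9 = 0.0917.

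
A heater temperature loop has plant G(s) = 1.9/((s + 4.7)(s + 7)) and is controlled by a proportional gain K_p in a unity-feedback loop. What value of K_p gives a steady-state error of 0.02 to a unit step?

The loop is type 0, so e_ss(step) = 1/(1 + K_pos) with K_pos = K_p·G(0).
G(0) = 0.05775. Require 1/(1 + K_p·0.05775) = 0.02, so 1 + 0.05775·K_p = 50.
K_p = (50 − 1)/0.05775 = 848.

K_p = 848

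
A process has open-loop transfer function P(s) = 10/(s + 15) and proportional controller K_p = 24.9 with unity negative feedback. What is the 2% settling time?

Closed-loop transfer function: T(s) = K_p·P(s)/(1 + K_p·P(s)) = 249/(s + 15 + 249) = 249/(s + 264).
Time constant τ = 1/264 = 0.003788 s, so the 2% settling time is about 4τ = 0.0152 s.

T_s ≈ 0.0152 s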